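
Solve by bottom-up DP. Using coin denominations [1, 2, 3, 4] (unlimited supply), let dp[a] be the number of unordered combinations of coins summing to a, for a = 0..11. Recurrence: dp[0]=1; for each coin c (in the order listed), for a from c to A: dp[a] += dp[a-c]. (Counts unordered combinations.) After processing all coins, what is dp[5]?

after  coin     0     1     2     3     4     5     6     7     8     9    10    11
          1     1     1     1     1     1     1     1     1     1     1     1     1
          2     1     1     2     2     3     3     4     4     5     5     6     6
          3     1     1     2     3     4     5     7     8    10    12    14    16
          4     1     1     2     3     5     6     9    11    15    18    23    27

6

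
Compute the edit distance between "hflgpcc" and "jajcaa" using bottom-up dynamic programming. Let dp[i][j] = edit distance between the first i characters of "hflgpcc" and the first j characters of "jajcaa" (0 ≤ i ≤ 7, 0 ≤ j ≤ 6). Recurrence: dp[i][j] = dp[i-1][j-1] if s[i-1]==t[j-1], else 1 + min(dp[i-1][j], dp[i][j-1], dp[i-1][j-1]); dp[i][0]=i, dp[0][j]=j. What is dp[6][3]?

6

   ''  j  a  j  c  a  a
''  0  1  2  3  4  5  6
 h  1  1  2  3  4  5  6
 f  2  2  2  3  4  5  6
 l  3  3  3  3  4  5  6
 g  4  4  4  4  4  5  6
 p  5  5  5  5  5  5  6
 c  6  6  6  6  5  6  6
 c  7  7  7  7  6  6  7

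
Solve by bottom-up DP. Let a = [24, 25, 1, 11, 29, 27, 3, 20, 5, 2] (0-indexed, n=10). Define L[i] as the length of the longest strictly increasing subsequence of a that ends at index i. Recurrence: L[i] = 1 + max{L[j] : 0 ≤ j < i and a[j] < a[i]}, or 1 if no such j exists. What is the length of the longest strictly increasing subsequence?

3

   i    0    1    2    3    4    5    6    7    8    9
a[i]   24   25    1   11   29   27    3   20    5    2
L[i]    1    2    1    2    3    3    2    3    3    2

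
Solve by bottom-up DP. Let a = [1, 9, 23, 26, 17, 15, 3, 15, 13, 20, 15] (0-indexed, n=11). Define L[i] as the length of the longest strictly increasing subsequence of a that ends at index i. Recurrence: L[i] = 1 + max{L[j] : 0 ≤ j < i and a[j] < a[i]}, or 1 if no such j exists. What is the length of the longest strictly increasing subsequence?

   i    0    1    2    3    4    5    6    7    8    9   10
a[i]    1    9   23   26   17   15    3   15   13   20   15
L[i]    1    2    3    4    3    3    2    3    3    4    4

4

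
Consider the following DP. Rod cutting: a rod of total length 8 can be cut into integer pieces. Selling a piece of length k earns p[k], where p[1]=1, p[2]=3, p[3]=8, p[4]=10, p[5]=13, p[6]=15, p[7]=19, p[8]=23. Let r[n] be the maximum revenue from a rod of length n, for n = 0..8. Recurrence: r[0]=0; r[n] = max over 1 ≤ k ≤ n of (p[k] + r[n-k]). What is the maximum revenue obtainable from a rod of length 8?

23

   n    0    1    2    3    4    5    6    7    8
r[n]    0    1    3    8   10   13   16   19   23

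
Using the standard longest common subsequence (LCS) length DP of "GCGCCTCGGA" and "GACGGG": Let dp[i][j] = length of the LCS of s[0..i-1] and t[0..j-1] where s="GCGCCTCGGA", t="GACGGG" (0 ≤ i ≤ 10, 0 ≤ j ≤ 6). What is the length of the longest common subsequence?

   ''  G  A  C  G  G  G
''  0  0  0  0  0  0  0
 G  0  1  1  1  1  1  1
 C  0  1  1  2  2  2  2
 G  0  1  1  2  3  3  3
 C  0  1  1  2  3  3  3
 C  0  1  1  2  3  3  3
 T  0  1  1  2  3  3  3
 C  0  1  1  2  3  3  3
 G  0  1  1  2  3  4  4
 G  0  1  1  2  3  4  5
 A  0  1  2  2  3  4  5

5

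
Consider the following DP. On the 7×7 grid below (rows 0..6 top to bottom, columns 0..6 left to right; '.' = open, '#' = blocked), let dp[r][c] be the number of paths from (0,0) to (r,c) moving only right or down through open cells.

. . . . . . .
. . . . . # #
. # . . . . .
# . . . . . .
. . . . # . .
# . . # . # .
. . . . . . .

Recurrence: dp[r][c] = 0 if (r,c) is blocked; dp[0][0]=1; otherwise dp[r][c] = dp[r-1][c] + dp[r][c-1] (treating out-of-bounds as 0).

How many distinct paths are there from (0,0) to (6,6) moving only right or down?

83

r\c   0   1   2   3   4   5   6
  0   1   1   1   1   1   1   1
  1   1   2   3   4   5   0   0
  2   1   0   3   7  12  12  12
  3   0   0   3  10  22  34  46
  4   0   0   3  13   0  34  80
  5   0   0   3   0   0   0  80
  6   0   0   3   3   3   3  83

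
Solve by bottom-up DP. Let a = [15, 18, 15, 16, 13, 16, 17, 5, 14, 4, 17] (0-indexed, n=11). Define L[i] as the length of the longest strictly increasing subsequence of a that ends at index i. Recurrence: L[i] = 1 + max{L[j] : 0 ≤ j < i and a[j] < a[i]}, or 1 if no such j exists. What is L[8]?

   i    0    1    2    3    4    5    6    7    8    9   10
a[i]   15   18   15   16   13   16   17    5   14    4   17
L[i]    1    2    1    2    1    2    3    1    2    1    3

2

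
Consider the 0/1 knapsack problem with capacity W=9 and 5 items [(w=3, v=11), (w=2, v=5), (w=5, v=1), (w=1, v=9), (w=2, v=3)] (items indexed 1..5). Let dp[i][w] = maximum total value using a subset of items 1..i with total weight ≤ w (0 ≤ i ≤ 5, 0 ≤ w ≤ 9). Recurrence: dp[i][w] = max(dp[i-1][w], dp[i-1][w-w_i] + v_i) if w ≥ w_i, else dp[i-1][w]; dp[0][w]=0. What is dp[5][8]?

28

i\w   0   1   2   3   4   5   6   7   8   9
  0   0   0   0   0   0   0   0   0   0   0
  1   0   0   0  11  11  11  11  11  11  11
  2   0   0   5  11  11  16  16  16  16  16
  3   0   0   5  11  11  16  16  16  16  16
  4   0   9   9  14  20  20  25  25  25  25
  5   0   9   9  14  20  20  25  25  28  28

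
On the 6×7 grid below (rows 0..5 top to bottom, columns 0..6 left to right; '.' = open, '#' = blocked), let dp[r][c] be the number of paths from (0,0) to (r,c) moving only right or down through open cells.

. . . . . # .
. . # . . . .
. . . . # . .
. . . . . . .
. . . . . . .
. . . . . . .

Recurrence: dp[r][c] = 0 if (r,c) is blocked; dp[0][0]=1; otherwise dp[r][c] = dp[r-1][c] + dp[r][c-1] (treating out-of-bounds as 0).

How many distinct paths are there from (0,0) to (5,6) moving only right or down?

r\c   0   1   2   3   4   5   6
  0   1   1   1   1   1   0   0
  1   1   2   0   1   2   2   2
  2   1   3   3   4   0   2   4
  3   1   4   7  11  11  13  17
  4   1   5  12  23  34  47  64
  5   1   6  18  41  75 122 186

186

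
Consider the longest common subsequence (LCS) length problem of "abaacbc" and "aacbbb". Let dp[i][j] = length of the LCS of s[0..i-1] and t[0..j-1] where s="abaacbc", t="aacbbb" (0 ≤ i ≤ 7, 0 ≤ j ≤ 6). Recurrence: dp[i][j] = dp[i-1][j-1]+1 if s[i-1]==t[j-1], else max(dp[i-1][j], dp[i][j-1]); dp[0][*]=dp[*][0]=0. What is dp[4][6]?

2

   ''  a  a  c  b  b  b
''  0  0  0  0  0  0  0
 a  0  1  1  1  1  1  1
 b  0  1  1  1  2  2  2
 a  0  1  2  2  2  2  2
 a  0  1  2  2  2  2  2
 c  0  1  2  3  3  3  3
 b  0  1  2  3  4  4  4
 c  0  1  2  3  4  4  4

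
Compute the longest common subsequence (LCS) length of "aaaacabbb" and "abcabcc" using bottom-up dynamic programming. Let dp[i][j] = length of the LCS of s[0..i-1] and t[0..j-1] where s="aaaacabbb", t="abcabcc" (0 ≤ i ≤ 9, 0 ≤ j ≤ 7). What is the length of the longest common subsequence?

4

   ''  a  b  c  a  b  c  c
''  0  0  0  0  0  0  0  0
 a  0  1  1  1  1  1  1  1
 a  0  1  1  1  2  2  2  2
 a  0  1  1  1  2  2  2  2
 a  0  1  1  1  2  2  2  2
 c  0  1  1  2  2  2  3  3
 a  0  1  1  2  3  3  3  3
 b  0  1  2  2  3  4  4  4
 b  0  1  2  2  3  4  4  4
 b  0  1  2  2  3  4  4  4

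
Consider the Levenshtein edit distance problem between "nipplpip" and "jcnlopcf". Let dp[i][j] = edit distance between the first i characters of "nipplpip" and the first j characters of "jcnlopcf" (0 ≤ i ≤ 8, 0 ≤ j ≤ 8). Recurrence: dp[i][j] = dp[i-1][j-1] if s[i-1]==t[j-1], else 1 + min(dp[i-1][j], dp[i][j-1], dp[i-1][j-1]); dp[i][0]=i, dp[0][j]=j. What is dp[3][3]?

   ''  j  c  n  l  o  p  c  f
''  0  1  2  3  4  5  6  7  8
 n  1  1  2  2  3  4  5  6  7
 i  2  2  2  3  3  4  5  6  7
 p  3  3  3  3  4  4  4  5  6
 p  4  4  4  4  4  5  4  5  6
 l  5  5  5  5  4  5  5  5  6
 p  6  6  6  6  5  5  5  6  6
 i  7  7  7  7  6  6  6  6  7
 p  8  8  8  8  7  7  6  7  7

3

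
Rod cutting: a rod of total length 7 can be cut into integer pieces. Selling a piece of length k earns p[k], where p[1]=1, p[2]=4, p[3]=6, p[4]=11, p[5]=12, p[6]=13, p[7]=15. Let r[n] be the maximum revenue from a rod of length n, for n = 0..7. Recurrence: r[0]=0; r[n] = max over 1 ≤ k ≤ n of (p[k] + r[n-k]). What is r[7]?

   n    0    1    2    3    4    5    6    7
r[n]    0    1    4    6   11   12   15   17

17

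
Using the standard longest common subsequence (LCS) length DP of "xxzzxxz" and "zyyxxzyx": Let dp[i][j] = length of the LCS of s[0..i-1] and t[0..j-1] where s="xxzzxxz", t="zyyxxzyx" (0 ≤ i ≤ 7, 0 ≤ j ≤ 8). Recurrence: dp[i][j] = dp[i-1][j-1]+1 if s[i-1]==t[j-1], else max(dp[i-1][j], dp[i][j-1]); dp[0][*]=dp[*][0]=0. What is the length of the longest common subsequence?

   ''  z  y  y  x  x  z  y  x
''  0  0  0  0  0  0  0  0  0
 x  0  0  0  0  1  1  1  1  1
 x  0  0  0  0  1  2  2  2  2
 z  0  1  1  1  1  2  3  3  3
 z  0  1  1  1  1  2  3  3  3
 x  0  1  1  1  2  2  3  3  4
 x  0  1  1  1  2  3  3  3  4
 z  0  1  1  1  2  3  4  4  4

4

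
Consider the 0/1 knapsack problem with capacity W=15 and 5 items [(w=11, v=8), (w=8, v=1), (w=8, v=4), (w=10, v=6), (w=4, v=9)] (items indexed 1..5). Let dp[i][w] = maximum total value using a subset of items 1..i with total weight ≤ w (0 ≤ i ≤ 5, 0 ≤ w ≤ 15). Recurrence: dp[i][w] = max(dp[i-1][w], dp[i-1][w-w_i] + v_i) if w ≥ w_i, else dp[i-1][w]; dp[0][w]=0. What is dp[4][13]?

i\w   0   1   2   3   4   5   6   7   8   9  10  11  12  13  14  15
  0   0   0   0   0   0   0   0   0   0   0   0   0   0   0   0   0
  1   0   0   0   0   0   0   0   0   0   0   0   8   8   8   8   8
  2   0   0   0   0   0   0   0   0   1   1   1   8   8   8   8   8
  3   0   0   0   0   0   0   0   0   4   4   4   8   8   8   8   8
  4   0   0   0   0   0   0   0   0   4   4   6   8   8   8   8   8
  5   0   0   0   0   9   9   9   9   9   9   9   9  13  13  15  17

8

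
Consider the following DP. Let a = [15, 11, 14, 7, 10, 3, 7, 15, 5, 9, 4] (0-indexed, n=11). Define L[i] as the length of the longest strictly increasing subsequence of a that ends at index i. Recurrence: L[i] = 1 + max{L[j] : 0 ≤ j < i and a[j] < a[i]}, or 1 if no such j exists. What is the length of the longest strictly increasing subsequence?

3

   i    0    1    2    3    4    5    6    7    8    9   10
a[i]   15   11   14    7   10    3    7   15    5    9    4
L[i]    1    1    2    1    2    1    2    3    2    3    2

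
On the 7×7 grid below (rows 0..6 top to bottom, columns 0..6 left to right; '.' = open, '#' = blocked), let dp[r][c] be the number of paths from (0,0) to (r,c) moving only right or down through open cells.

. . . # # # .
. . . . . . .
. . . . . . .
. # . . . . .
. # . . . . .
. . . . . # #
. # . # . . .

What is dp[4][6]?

r\c   0   1   2   3   4   5   6
  0   1   1   1   0   0   0   0
  1   1   2   3   3   3   3   3
  2   1   3   6   9  12  15  18
  3   1   0   6  15  27  42  60
  4   1   0   6  21  48  90 150
  5   1   1   7  28  76   0   0
  6   1   0   7   0  76  76  76

150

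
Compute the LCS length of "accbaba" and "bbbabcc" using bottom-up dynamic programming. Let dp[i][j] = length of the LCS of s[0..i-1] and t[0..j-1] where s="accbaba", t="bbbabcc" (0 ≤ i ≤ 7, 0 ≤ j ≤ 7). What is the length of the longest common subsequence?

   ''  b  b  b  a  b  c  c
''  0  0  0  0  0  0  0  0
 a  0  0  0  0  1  1  1  1
 c  0  0  0  0  1  1  2  2
 c  0  0  0  0  1  1  2  3
 b  0  1  1  1  1  2  2  3
 a  0  1  1  1  2  2  2  3
 b  0  1  2  2  2  3  3  3
 a  0  1  2  2  3  3  3  3

3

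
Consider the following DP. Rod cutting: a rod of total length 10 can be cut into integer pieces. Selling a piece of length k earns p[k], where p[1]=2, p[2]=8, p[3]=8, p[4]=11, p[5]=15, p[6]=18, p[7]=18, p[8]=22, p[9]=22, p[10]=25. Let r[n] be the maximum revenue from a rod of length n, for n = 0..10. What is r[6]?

   n    0    1    2    3    4    5    6    7    8    9   10
r[n]    0    2    8   10   16   18   24   26   32   34   40

24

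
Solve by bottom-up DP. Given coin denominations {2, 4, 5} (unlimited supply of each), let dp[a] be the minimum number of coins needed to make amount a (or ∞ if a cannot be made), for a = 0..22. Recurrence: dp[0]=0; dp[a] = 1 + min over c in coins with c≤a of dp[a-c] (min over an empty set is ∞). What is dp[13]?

3

 a  0  1  2  3  4  5  6  7  8  9 10 11 12 13 14 15 16 17 18 19 20 21 22
dp  0  -  1  -  1  1  2  2  2  2  2  3  3  3  3  3  4  4  4  4  4  5  5
(- denotes ∞ / unreachable)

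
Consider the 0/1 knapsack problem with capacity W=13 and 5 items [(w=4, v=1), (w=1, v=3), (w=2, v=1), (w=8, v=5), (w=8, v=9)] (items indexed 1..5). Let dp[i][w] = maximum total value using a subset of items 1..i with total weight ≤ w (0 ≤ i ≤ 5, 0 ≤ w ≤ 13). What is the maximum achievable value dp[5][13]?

13

i\w   0   1   2   3   4   5   6   7   8   9  10  11  12  13
  0   0   0   0   0   0   0   0   0   0   0   0   0   0   0
  1   0   0   0   0   1   1   1   1   1   1   1   1   1   1
  2   0   3   3   3   3   4   4   4   4   4   4   4   4   4
  3   0   3   3   4   4   4   4   5   5   5   5   5   5   5
  4   0   3   3   4   4   4   4   5   5   8   8   9   9   9
  5   0   3   3   4   4   4   4   5   9  12  12  13  13  13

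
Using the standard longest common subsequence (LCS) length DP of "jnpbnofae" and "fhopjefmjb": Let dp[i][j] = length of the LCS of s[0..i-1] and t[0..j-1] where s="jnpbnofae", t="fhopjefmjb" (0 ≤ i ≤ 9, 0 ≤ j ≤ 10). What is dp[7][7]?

   ''  f  h  o  p  j  e  f  m  j  b
''  0  0  0  0  0  0  0  0  0  0  0
 j  0  0  0  0  0  1  1  1  1  1  1
 n  0  0  0  0  0  1  1  1  1  1  1
 p  0  0  0  0  1  1  1  1  1  1  1
 b  0  0  0  0  1  1  1  1  1  1  2
 n  0  0  0  0  1  1  1  1  1  1  2
 o  0  0  0  1  1  1  1  1  1  1  2
 f  0  1  1  1  1  1  1  2  2  2  2
 a  0  1  1  1  1  1  1  2  2  2  2
 e  0  1  1  1  1  1  2  2  2  2  2

2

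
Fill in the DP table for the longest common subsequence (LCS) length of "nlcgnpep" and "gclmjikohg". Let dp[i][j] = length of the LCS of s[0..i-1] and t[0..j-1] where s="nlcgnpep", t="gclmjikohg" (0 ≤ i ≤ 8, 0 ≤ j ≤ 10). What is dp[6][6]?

1

   ''  g  c  l  m  j  i  k  o  h  g
''  0  0  0  0  0  0  0  0  0  0  0
 n  0  0  0  0  0  0  0  0  0  0  0
 l  0  0  0  1  1  1  1  1  1  1  1
 c  0  0  1  1  1  1  1  1  1  1  1
 g  0  1  1  1  1  1  1  1  1  1  2
 n  0  1  1  1  1  1  1  1  1  1  2
 p  0  1  1  1  1  1  1  1  1  1  2
 e  0  1  1  1  1  1  1  1  1  1  2
 p  0  1  1  1  1  1  1  1  1  1  2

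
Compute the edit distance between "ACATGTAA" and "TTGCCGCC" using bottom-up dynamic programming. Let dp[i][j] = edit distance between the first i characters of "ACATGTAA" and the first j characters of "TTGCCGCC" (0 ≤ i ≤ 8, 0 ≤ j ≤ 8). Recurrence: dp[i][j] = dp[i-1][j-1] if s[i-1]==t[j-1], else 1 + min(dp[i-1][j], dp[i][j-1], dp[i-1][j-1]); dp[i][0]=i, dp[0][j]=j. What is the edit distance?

   ''  T  T  G  C  C  G  C  C
''  0  1  2  3  4  5  6  7  8
 A  1  1  2  3  4  5  6  7  8
 C  2  2  2  3  3  4  5  6  7
 A  3  3  3  3  4  4  5  6  7
 T  4  3  3  4  4  5  5  6  7
 G  5  4  4  3  4  5  5  6  7
 T  6  5  4  4  4  5  6  6  7
 A  7  6  5  5  5  5  6  7  7
 A  8  7  6  6  6  6  6  7  8

8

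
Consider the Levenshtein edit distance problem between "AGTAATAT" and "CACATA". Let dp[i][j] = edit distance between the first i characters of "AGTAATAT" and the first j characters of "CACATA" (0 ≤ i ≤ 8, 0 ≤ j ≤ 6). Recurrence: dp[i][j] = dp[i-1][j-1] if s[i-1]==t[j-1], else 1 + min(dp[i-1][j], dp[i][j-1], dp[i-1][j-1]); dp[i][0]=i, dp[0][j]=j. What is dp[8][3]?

   ''  C  A  C  A  T  A
''  0  1  2  3  4  5  6
 A  1  1  1  2  3  4  5
 G  2  2  2  2  3  4  5
 T  3  3  3  3  3  3  4
 A  4  4  3  4  3  4  3
 A  5  5  4  4  4  4  4
 T  6  6  5  5  5  4  5
 A  7  7  6  6  5  5  4
 T  8  8  7  7  6  5  5

7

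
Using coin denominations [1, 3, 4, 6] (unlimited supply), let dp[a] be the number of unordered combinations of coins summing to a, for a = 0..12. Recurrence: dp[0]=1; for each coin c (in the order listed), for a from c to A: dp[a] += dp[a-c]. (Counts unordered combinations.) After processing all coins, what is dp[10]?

11

after  coin     0     1     2     3     4     5     6     7     8     9    10    11    12
          1     1     1     1     1     1     1     1     1     1     1     1     1     1
          3     1     1     1     2     2     2     3     3     3     4     4     4     5
          4     1     1     1     2     3     3     4     5     6     7     8     9    11
          6     1     1     1     2     3     3     5     6     7     9    11    12    16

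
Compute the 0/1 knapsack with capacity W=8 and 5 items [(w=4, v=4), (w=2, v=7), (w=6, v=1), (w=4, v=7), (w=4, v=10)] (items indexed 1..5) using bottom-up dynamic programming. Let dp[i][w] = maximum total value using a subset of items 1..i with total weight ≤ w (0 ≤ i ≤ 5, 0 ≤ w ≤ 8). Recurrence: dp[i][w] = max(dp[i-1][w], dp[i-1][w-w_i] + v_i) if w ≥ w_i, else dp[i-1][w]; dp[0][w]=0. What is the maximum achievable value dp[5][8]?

17

i\w   0   1   2   3   4   5   6   7   8
  0   0   0   0   0   0   0   0   0   0
  1   0   0   0   0   4   4   4   4   4
  2   0   0   7   7   7   7  11  11  11
  3   0   0   7   7   7   7  11  11  11
  4   0   0   7   7   7   7  14  14  14
  5   0   0   7   7  10  10  17  17  17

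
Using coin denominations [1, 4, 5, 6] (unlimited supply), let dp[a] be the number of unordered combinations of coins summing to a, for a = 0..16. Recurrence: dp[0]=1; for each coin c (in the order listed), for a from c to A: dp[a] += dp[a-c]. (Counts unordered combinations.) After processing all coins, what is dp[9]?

6

after  coin     0     1     2     3     4     5     6     7     8     9    10    11    12    13    14    15    16
          1     1     1     1     1     1     1     1     1     1     1     1     1     1     1     1     1     1
          4     1     1     1     1     2     2     2     2     3     3     3     3     4     4     4     4     5
          5     1     1     1     1     2     3     3     3     4     5     6     6     7     8     9    10    11
          6     1     1     1     1     2     3     4     4     5     6     8     9    11    12    14    16    19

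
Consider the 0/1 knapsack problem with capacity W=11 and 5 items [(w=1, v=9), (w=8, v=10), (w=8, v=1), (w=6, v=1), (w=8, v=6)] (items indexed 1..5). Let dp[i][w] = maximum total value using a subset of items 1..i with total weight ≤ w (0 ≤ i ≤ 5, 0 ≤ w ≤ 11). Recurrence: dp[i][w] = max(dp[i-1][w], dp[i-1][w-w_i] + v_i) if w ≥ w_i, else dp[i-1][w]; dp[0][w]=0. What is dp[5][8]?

10

i\w   0   1   2   3   4   5   6   7   8   9  10  11
  0   0   0   0   0   0   0   0   0   0   0   0   0
  1   0   9   9   9   9   9   9   9   9   9   9   9
  2   0   9   9   9   9   9   9   9  10  19  19  19
  3   0   9   9   9   9   9   9   9  10  19  19  19
  4   0   9   9   9   9   9   9  10  10  19  19  19
  5   0   9   9   9   9   9   9  10  10  19  19  19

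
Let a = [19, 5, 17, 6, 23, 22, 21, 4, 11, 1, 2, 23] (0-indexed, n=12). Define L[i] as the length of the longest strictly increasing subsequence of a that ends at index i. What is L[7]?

1

   i    0    1    2    3    4    5    6    7    8    9   10   11
a[i]   19    5   17    6   23   22   21    4   11    1    2   23
L[i]    1    1    2    2    3    3    3    1    3    1    2    4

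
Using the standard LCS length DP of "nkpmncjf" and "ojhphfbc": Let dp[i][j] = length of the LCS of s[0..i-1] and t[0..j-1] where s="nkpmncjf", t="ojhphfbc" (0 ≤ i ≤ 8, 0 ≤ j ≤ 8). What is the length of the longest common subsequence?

2

   ''  o  j  h  p  h  f  b  c
''  0  0  0  0  0  0  0  0  0
 n  0  0  0  0  0  0  0  0  0
 k  0  0  0  0  0  0  0  0  0
 p  0  0  0  0  1  1  1  1  1
 m  0  0  0  0  1  1  1  1  1
 n  0  0  0  0  1  1  1  1  1
 c  0  0  0  0  1  1  1  1  2
 j  0  0  1  1  1  1  1  1  2
 f  0  0  1  1  1  1  2  2  2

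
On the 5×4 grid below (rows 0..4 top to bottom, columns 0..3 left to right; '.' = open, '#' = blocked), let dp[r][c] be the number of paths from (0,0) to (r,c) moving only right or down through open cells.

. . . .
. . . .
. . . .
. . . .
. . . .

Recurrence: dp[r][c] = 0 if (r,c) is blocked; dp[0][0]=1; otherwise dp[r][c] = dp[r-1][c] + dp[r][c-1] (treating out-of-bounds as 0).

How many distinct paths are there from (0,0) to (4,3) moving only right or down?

r\c   0   1   2   3
  0   1   1   1   1
  1   1   2   3   4
  2   1   3   6  10
  3   1   4  10  20
  4   1   5  15  35

35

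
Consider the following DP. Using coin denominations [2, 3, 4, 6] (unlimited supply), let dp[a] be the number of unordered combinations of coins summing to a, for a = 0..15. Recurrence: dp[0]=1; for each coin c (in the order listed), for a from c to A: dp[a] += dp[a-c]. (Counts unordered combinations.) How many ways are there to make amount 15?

after  coin     0     1     2     3     4     5     6     7     8     9    10    11    12    13    14    15
          2     1     0     1     0     1     0     1     0     1     0     1     0     1     0     1     0
          3     1     0     1     1     1     1     2     1     2     2     2     2     3     2     3     3
          4     1     0     1     1     2     1     3     2     4     3     5     4     7     5     8     7
          6     1     0     1     1     2     1     4     2     5     4     7     5    11     7    13    11

11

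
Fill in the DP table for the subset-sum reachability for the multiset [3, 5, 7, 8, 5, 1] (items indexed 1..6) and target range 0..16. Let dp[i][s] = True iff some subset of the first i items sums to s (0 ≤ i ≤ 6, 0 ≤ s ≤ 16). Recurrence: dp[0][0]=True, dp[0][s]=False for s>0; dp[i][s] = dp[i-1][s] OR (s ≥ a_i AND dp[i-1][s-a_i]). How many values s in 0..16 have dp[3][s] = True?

i\s   0   1   2   3   4   5   6   7   8   9  10  11  12  13  14  15  16
  0   T   F   F   F   F   F   F   F   F   F   F   F   F   F   F   F   F
  1   T   F   F   T   F   F   F   F   F   F   F   F   F   F   F   F   F
  2   T   F   F   T   F   T   F   F   T   F   F   F   F   F   F   F   F
  3   T   F   F   T   F   T   F   T   T   F   T   F   T   F   F   T   F
  4   T   F   F   T   F   T   F   T   T   F   T   T   T   T   F   T   T
  5   T   F   F   T   F   T   F   T   T   F   T   T   T   T   F   T   T
  6   T   T   F   T   T   T   T   T   T   T   T   T   T   T   T   T   T

8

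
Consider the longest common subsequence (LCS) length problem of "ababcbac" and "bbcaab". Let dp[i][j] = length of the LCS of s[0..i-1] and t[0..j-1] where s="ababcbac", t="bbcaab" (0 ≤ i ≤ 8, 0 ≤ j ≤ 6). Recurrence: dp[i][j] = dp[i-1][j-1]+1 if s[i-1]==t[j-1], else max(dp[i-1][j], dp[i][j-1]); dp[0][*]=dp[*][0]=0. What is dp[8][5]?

4

   ''  b  b  c  a  a  b
''  0  0  0  0  0  0  0
 a  0  0  0  0  1  1  1
 b  0  1  1  1  1  1  2
 a  0  1  1  1  2  2  2
 b  0  1  2  2  2  2  3
 c  0  1  2  3  3  3  3
 b  0  1  2  3  3  3  4
 a  0  1  2  3  4  4  4
 c  0  1  2  3  4  4  4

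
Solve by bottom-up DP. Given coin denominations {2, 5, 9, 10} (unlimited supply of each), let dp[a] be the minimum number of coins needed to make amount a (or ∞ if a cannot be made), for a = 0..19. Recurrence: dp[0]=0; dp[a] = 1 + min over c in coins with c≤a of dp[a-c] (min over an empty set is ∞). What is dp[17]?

 a  0  1  2  3  4  5  6  7  8  9 10 11 12 13 14 15 16 17 18 19
dp  0  -  1  -  2  1  3  2  4  1  1  2  2  3  2  2  3  3  2  2
(- denotes ∞ / unreachable)

3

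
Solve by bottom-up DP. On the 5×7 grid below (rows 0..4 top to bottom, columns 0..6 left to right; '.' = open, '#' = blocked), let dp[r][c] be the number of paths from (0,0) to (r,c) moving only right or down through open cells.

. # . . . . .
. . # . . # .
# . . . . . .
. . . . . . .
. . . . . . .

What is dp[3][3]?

3

r\c   0   1   2   3   4   5   6
  0   1   0   0   0   0   0   0
  1   1   1   0   0   0   0   0
  2   0   1   1   1   1   1   1
  3   0   1   2   3   4   5   6
  4   0   1   3   6  10  15  21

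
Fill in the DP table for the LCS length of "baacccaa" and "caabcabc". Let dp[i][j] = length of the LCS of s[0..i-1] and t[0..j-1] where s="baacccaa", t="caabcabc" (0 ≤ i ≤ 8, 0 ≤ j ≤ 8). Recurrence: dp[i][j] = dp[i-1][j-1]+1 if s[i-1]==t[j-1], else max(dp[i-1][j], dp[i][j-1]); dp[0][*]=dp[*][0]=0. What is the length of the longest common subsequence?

   ''  c  a  a  b  c  a  b  c
''  0  0  0  0  0  0  0  0  0
 b  0  0  0  0  1  1  1  1  1
 a  0  0  1  1  1  1  2  2  2
 a  0  0  1  2  2  2  2  2  2
 c  0  1  1  2  2  3  3  3  3
 c  0  1  1  2  2  3  3  3  4
 c  0  1  1  2  2  3  3  3  4
 a  0  1  2  2  2  3  4  4  4
 a  0  1  2  3  3  3  4  4  4

4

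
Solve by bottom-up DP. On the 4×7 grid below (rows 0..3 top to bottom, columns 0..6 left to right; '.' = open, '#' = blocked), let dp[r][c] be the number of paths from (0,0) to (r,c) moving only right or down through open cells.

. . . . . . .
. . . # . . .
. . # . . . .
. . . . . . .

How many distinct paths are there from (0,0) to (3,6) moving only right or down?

14

r\c   0   1   2   3   4   5   6
  0   1   1   1   1   1   1   1
  1   1   2   3   0   1   2   3
  2   1   3   0   0   1   3   6
  3   1   4   4   4   5   8  14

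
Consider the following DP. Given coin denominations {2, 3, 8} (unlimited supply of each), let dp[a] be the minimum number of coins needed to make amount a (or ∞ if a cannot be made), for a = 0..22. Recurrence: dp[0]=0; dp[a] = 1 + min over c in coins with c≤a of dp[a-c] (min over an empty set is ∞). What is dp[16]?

 a  0  1  2  3  4  5  6  7  8  9 10 11 12 13 14 15 16 17 18 19 20 21 22
dp  0  -  1  1  2  2  2  3  1  3  2  2  3  3  3  4  2  4  3  3  4  4  4
(- denotes ∞ / unreachable)

2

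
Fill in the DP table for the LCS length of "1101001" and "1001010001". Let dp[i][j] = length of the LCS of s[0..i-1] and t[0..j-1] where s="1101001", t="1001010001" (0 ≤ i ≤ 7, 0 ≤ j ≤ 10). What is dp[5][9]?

   ''  1  0  0  1  0  1  0  0  0  1
''  0  0  0  0  0  0  0  0  0  0  0
 1  0  1  1  1  1  1  1  1  1  1  1
 1  0  1  1  1  2  2  2  2  2  2  2
 0  0  1  2  2  2  3  3  3  3  3  3
 1  0  1  2  2  3  3  4  4  4  4  4
 0  0  1  2  3  3  4  4  5  5  5  5
 0  0  1  2  3  3  4  4  5  6  6  6
 1  0  1  2  3  4  4  5  5  6  6  7

5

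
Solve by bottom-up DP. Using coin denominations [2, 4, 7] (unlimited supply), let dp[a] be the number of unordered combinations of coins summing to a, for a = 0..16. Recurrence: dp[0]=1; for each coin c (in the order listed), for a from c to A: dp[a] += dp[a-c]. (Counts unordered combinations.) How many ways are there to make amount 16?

6

after  coin     0     1     2     3     4     5     6     7     8     9    10    11    12    13    14    15    16
          2     1     0     1     0     1     0     1     0     1     0     1     0     1     0     1     0     1
          4     1     0     1     0     2     0     2     0     3     0     3     0     4     0     4     0     5
          7     1     0     1     0     2     0     2     1     3     1     3     2     4     2     5     3     6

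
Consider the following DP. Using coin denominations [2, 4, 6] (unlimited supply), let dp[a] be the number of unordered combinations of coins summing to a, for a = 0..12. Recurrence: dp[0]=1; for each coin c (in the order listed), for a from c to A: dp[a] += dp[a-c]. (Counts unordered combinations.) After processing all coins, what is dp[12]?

7

after  coin     0     1     2     3     4     5     6     7     8     9    10    11    12
          2     1     0     1     0     1     0     1     0     1     0     1     0     1
          4     1     0     1     0     2     0     2     0     3     0     3     0     4
          6     1     0     1     0     2     0     3     0     4     0     5     0     7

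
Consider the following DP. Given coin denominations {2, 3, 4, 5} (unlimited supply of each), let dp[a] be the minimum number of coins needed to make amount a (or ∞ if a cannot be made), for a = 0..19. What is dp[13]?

 a  0  1  2  3  4  5  6  7  8  9 10 11 12 13 14 15 16 17 18 19
dp  0  -  1  1  1  1  2  2  2  2  2  3  3  3  3  3  4  4  4  4
(- denotes ∞ / unreachable)

3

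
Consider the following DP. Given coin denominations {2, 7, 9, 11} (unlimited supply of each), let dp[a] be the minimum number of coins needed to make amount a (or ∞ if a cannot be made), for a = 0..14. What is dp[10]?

 a  0  1  2  3  4  5  6  7  8  9 10 11 12 13 14
dp  0  -  1  -  2  -  3  1  4  1  5  1  6  2  2
(- denotes ∞ / unreachable)

5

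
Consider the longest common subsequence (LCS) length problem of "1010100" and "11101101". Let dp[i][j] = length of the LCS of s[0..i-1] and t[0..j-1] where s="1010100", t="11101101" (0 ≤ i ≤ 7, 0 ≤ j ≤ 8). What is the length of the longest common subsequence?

5

   ''  1  1  1  0  1  1  0  1
''  0  0  0  0  0  0  0  0  0
 1  0  1  1  1  1  1  1  1  1
 0  0  1  1  1  2  2  2  2  2
 1  0  1  2  2  2  3  3  3  3
 0  0  1  2  2  3  3  3  4  4
 1  0  1  2  3  3  4  4  4  5
 0  0  1  2  3  4  4  4  5  5
 0  0  1  2  3  4  4  4  5  5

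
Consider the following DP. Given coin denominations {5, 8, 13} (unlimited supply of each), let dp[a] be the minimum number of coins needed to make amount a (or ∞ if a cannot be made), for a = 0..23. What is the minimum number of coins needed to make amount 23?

3

 a  0  1  2  3  4  5  6  7  8  9 10 11 12 13 14 15 16 17 18 19 20 21 22 23
dp  0  -  -  -  -  1  -  -  1  -  2  -  -  1  -  3  2  -  2  -  4  2  -  3
(- denotes ∞ / unreachable)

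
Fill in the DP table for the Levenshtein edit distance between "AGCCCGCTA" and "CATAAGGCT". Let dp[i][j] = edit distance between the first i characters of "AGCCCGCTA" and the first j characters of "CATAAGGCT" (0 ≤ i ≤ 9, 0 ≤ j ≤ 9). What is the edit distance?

6

   ''  C  A  T  A  A  G  G  C  T
''  0  1  2  3  4  5  6  7  8  9
 A  1  1  1  2  3  4  5  6  7  8
 G  2  2  2  2  3  4  4  5  6  7
 C  3  2  3  3  3  4  5  5  5  6
 C  4  3  3  4  4  4  5  6  5  6
 C  5  4  4  4  5  5  5  6  6  6
 G  6  5  5  5  5  6  5  5  6  7
 C  7  6  6  6  6  6  6  6  5  6
 T  8  7  7  6  7  7  7  7  6  5
 A  9  8  7  7  6  7  8  8  7  6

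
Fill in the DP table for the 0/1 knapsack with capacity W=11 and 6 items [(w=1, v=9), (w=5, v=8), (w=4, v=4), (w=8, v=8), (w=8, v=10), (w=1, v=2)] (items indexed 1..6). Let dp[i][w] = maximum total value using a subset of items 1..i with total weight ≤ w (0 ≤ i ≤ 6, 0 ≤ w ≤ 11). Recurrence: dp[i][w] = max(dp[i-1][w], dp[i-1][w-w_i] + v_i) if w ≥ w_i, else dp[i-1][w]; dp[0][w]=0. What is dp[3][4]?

9

i\w   0   1   2   3   4   5   6   7   8   9  10  11
  0   0   0   0   0   0   0   0   0   0   0   0   0
  1   0   9   9   9   9   9   9   9   9   9   9   9
  2   0   9   9   9   9   9  17  17  17  17  17  17
  3   0   9   9   9   9  13  17  17  17  17  21  21
  4   0   9   9   9   9  13  17  17  17  17  21  21
  5   0   9   9   9   9  13  17  17  17  19  21  21
  6   0   9  11  11  11  13  17  19  19  19  21  23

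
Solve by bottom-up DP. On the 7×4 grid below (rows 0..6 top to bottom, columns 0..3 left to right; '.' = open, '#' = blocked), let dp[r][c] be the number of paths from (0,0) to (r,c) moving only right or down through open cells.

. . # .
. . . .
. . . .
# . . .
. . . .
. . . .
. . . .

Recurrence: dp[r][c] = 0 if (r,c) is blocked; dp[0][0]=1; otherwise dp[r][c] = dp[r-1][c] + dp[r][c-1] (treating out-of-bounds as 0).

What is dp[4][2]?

11

r\c   0   1   2   3
  0   1   1   0   0
  1   1   2   2   2
  2   1   3   5   7
  3   0   3   8  15
  4   0   3  11  26
  5   0   3  14  40
  6   0   3  17  57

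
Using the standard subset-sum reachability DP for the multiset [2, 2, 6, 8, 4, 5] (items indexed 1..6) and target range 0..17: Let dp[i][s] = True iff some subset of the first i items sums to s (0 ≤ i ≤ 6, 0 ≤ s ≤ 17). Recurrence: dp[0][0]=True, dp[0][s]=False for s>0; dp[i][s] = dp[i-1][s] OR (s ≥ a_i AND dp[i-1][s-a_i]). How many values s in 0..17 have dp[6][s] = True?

16

i\s   0   1   2   3   4   5   6   7   8   9  10  11  12  13  14  15  16  17
  0   T   F   F   F   F   F   F   F   F   F   F   F   F   F   F   F   F   F
  1   T   F   T   F   F   F   F   F   F   F   F   F   F   F   F   F   F   F
  2   T   F   T   F   T   F   F   F   F   F   F   F   F   F   F   F   F   F
  3   T   F   T   F   T   F   T   F   T   F   T   F   F   F   F   F   F   F
  4   T   F   T   F   T   F   T   F   T   F   T   F   T   F   T   F   T   F
  5   T   F   T   F   T   F   T   F   T   F   T   F   T   F   T   F   T   F
  6   T   F   T   F   T   T   T   T   T   T   T   T   T   T   T   T   T   T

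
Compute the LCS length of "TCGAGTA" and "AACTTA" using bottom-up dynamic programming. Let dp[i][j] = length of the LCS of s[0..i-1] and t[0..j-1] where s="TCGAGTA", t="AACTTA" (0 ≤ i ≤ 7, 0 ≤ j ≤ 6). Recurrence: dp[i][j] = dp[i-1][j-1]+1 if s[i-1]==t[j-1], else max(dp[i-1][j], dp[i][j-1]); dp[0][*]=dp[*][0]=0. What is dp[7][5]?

2

   ''  A  A  C  T  T  A
''  0  0  0  0  0  0  0
 T  0  0  0  0  1  1  1
 C  0  0  0  1  1  1  1
 G  0  0  0  1  1  1  1
 A  0  1  1  1  1  1  2
 G  0  1  1  1  1  1  2
 T  0  1  1  1  2  2  2
 A  0  1  2  2  2  2  3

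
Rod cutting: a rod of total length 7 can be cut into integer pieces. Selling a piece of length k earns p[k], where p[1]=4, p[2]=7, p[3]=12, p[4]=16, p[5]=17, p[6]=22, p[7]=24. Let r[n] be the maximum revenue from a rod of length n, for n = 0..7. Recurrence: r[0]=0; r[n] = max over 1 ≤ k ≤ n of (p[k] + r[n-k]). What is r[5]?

20

   n    0    1    2    3    4    5    6    7
r[n]    0    4    8   12   16   20   24   28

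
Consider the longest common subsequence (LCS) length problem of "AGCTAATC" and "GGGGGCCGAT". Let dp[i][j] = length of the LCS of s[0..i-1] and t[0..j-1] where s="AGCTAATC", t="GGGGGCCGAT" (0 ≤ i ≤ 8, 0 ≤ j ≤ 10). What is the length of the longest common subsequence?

   ''  G  G  G  G  G  C  C  G  A  T
''  0  0  0  0  0  0  0  0  0  0  0
 A  0  0  0  0  0  0  0  0  0  1  1
 G  0  1  1  1  1  1  1  1  1  1  1
 C  0  1  1  1  1  1  2  2  2  2  2
 T  0  1  1  1  1  1  2  2  2  2  3
 A  0  1  1  1  1  1  2  2  2  3  3
 A  0  1  1  1  1  1  2  2  2  3  3
 T  0  1  1  1  1  1  2  2  2  3  4
 C  0  1  1  1  1  1  2  3  3  3  4

4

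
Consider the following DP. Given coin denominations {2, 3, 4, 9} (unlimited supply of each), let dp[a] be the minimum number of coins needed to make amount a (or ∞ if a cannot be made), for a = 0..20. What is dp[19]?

4

 a  0  1  2  3  4  5  6  7  8  9 10 11 12 13 14 15 16 17 18 19 20
dp  0  -  1  1  1  2  2  2  2  1  3  2  2  2  3  3  3  3  2  4  3
(- denotes ∞ / unreachable)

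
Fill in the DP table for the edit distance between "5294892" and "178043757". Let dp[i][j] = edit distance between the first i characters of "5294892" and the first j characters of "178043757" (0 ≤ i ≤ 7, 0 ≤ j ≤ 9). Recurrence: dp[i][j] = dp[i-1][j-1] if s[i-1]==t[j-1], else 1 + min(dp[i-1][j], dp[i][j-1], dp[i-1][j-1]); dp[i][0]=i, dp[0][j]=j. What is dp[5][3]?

   ''  1  7  8  0  4  3  7  5  7
''  0  1  2  3  4  5  6  7  8  9
 5  1  1  2  3  4  5  6  7  7  8
 2  2  2  2  3  4  5  6  7  8  8
 9  3  3  3  3  4  5  6  7  8  9
 4  4  4  4  4  4  4  5  6  7  8
 8  5  5  5  4  5  5  5  6  7  8
 9  6  6  6  5  5  6  6  6  7  8
 2  7  7  7  6  6  6  7  7  7  8

4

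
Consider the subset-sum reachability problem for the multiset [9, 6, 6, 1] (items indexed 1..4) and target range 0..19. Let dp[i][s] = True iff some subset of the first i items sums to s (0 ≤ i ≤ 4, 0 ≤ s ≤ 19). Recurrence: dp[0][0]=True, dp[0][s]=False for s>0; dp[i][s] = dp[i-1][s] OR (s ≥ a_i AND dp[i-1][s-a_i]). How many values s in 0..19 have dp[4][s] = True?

10

i\s   0   1   2   3   4   5   6   7   8   9  10  11  12  13  14  15  16  17  18  19
  0   T   F   F   F   F   F   F   F   F   F   F   F   F   F   F   F   F   F   F   F
  1   T   F   F   F   F   F   F   F   F   T   F   F   F   F   F   F   F   F   F   F
  2   T   F   F   F   F   F   T   F   F   T   F   F   F   F   F   T   F   F   F   F
  3   T   F   F   F   F   F   T   F   F   T   F   F   T   F   F   T   F   F   F   F
  4   T   T   F   F   F   F   T   T   F   T   T   F   T   T   F   T   T   F   F   F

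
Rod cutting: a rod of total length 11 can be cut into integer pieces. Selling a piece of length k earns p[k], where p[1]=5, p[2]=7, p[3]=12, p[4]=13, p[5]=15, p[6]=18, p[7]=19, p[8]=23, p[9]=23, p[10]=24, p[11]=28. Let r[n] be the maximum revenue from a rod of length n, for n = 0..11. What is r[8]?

   n    0    1    2    3    4    5    6    7    8    9   10   11
r[n]    0    5   10   15   20   25   30   35   40   45   50   55

40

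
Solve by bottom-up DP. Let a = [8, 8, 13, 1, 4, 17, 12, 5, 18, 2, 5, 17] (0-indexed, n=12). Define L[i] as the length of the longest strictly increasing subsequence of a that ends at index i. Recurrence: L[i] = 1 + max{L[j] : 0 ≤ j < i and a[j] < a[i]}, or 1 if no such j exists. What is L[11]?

4

   i    0    1    2    3    4    5    6    7    8    9   10   11
a[i]    8    8   13    1    4   17   12    5   18    2    5   17
L[i]    1    1    2    1    2    3    3    3    4    2    3    4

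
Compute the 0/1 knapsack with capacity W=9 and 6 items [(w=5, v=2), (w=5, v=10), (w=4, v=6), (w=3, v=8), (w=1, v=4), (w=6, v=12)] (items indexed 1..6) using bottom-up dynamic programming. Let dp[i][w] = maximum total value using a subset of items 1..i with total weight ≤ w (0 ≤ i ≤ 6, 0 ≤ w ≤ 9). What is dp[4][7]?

i\w   0   1   2   3   4   5   6   7   8   9
  0   0   0   0   0   0   0   0   0   0   0
  1   0   0   0   0   0   2   2   2   2   2
  2   0   0   0   0   0  10  10  10  10  10
  3   0   0   0   0   6  10  10  10  10  16
  4   0   0   0   8   8  10  10  14  18  18
  5   0   4   4   8  12  12  14  14  18  22
  6   0   4   4   8  12  12  14  16  18  22

14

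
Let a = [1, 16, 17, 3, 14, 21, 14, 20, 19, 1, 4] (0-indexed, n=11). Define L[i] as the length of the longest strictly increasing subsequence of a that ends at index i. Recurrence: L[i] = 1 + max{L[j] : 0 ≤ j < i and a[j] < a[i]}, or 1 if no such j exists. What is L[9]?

1

   i    0    1    2    3    4    5    6    7    8    9   10
a[i]    1   16   17    3   14   21   14   20   19    1    4
L[i]    1    2    3    2    3    4    3    4    4    1    3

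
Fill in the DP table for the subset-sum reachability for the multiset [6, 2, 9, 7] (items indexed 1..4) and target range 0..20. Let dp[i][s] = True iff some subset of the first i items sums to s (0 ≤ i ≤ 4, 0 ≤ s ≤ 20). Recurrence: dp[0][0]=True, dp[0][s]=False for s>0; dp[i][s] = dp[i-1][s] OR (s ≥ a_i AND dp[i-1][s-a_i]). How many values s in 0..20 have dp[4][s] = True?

12

i\s   0   1   2   3   4   5   6   7   8   9  10  11  12  13  14  15  16  17  18  19  20
  0   T   F   F   F   F   F   F   F   F   F   F   F   F   F   F   F   F   F   F   F   F
  1   T   F   F   F   F   F   T   F   F   F   F   F   F   F   F   F   F   F   F   F   F
  2   T   F   T   F   F   F   T   F   T   F   F   F   F   F   F   F   F   F   F   F   F
  3   T   F   T   F   F   F   T   F   T   T   F   T   F   F   F   T   F   T   F   F   F
  4   T   F   T   F   F   F   T   T   T   T   F   T   F   T   F   T   T   T   T   F   F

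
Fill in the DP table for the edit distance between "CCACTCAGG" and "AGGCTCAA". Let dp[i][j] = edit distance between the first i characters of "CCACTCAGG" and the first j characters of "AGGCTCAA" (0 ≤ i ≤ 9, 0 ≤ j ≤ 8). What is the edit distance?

5

   ''  A  G  G  C  T  C  A  A
''  0  1  2  3  4  5  6  7  8
 C  1  1  2  3  3  4  5  6  7
 C  2  2  2  3  3  4  4  5  6
 A  3  2  3  3  4  4  5  4  5
 C  4  3  3  4  3  4  4  5  5
 T  5  4  4  4  4  3  4  5  6
 C  6  5  5  5  4  4  3  4  5
 A  7  6  6  6  5  5  4  3  4
 G  8  7  6  6  6  6  5  4  4
 G  9  8  7  6  7  7  6  5  5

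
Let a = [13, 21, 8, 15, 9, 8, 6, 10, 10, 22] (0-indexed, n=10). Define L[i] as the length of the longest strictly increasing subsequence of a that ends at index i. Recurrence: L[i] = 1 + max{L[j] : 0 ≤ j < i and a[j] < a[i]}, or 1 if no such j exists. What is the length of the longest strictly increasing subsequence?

   i    0    1    2    3    4    5    6    7    8    9
a[i]   13   21    8   15    9    8    6   10   10   22
L[i]    1    2    1    2    2    1    1    3    3    4

4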